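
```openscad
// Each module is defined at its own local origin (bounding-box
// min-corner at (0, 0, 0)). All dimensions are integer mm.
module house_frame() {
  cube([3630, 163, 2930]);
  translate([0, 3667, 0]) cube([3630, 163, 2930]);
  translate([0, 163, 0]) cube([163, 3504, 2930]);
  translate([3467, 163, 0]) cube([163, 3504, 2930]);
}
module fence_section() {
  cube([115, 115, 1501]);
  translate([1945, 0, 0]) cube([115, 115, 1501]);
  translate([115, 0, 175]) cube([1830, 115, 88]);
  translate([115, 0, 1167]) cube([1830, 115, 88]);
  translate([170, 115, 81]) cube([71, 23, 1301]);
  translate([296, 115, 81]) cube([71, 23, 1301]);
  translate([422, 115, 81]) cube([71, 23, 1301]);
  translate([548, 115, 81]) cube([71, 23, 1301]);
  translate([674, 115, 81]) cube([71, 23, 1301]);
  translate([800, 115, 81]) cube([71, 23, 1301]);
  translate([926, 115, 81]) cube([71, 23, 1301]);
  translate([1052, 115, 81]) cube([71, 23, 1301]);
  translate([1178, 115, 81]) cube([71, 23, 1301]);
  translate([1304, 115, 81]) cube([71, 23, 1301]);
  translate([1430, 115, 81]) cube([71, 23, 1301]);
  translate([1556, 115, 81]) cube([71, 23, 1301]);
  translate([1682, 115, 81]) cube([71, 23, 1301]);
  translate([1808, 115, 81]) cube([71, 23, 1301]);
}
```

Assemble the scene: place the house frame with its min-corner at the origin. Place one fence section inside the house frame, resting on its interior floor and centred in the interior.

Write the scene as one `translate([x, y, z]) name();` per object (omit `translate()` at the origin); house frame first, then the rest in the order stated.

house_frame();
translate([785, 1846, 0]) fence_section();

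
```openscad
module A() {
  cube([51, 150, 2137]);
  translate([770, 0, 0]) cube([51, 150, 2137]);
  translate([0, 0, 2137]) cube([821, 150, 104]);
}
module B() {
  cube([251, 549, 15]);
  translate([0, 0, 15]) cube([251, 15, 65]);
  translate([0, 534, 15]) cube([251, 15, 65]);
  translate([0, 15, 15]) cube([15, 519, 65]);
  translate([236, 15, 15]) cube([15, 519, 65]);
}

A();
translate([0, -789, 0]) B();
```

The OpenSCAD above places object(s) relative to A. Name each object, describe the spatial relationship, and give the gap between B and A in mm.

The open box's nearest face is 240 mm from the door frame's −y face.

A is a door frame. B is an open box. The open box is on the floor beside the door frame on its −y side. The gap between the open box and the door frame is 240 mm.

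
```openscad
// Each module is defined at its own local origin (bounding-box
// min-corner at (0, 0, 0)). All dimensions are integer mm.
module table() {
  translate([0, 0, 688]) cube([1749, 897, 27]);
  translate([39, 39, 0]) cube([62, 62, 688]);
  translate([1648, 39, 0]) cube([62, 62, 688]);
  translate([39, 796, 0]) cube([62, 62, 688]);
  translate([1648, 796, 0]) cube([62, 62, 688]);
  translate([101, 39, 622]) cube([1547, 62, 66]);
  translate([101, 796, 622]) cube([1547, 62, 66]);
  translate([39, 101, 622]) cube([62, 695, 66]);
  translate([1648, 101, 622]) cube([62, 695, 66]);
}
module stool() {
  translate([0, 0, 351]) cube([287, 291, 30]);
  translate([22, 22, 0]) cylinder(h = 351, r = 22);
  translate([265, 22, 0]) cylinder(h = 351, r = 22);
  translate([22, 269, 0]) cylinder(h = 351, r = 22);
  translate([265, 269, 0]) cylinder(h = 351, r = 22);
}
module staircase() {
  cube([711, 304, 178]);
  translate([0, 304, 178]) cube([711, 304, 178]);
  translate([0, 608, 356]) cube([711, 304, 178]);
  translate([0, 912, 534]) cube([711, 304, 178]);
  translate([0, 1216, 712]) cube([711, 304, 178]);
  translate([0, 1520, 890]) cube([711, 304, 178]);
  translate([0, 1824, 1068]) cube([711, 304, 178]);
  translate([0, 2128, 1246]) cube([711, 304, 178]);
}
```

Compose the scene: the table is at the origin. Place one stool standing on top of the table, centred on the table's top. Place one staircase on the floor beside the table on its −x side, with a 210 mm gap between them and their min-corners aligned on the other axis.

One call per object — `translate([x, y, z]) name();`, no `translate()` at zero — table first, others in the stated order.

table();
translate([731, 303, 715]) stool();
translate([-921, 0, 0]) staircase();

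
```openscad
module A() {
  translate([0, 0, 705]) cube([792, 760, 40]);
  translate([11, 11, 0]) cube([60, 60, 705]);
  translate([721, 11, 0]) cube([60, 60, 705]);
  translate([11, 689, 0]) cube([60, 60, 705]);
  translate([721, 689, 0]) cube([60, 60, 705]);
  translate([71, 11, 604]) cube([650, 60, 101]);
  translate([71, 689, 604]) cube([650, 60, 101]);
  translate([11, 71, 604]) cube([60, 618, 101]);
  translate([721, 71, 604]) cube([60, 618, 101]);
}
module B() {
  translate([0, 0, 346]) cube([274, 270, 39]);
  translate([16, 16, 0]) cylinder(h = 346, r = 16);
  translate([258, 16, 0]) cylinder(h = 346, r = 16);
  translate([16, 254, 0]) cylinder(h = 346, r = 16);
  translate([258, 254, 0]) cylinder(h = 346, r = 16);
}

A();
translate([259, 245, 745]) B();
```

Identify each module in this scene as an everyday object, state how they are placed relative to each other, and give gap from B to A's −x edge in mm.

A is a table. B is a stool. The stool is on top of the table, centred. The gap from the stool to the table's −x edge is 259 mm.

The stool's min-x is at 259; the table's min-x is 0; gap = 259 mm.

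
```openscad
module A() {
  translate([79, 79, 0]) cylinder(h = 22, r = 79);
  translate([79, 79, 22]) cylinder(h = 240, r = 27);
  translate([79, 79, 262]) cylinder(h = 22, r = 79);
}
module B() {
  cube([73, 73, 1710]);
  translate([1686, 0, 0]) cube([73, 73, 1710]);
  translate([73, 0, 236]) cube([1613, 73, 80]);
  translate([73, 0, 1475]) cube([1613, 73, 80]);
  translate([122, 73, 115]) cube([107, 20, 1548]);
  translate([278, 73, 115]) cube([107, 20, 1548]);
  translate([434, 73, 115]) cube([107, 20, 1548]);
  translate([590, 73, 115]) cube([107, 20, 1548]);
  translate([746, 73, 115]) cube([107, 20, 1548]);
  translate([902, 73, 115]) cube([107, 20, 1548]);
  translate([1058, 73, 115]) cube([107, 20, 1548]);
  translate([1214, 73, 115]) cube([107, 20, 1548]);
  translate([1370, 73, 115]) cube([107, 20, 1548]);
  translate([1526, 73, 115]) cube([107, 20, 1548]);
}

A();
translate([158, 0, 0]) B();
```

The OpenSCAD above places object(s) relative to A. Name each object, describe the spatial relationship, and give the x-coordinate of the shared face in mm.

A is a spool. B is a fence section. The fence section is against the spool's +x side, with their −y faces flush. The x-coordinate of the shared face is 158 mm.

The spool's +x face and the fence section's −x face are both at x = 158 mm.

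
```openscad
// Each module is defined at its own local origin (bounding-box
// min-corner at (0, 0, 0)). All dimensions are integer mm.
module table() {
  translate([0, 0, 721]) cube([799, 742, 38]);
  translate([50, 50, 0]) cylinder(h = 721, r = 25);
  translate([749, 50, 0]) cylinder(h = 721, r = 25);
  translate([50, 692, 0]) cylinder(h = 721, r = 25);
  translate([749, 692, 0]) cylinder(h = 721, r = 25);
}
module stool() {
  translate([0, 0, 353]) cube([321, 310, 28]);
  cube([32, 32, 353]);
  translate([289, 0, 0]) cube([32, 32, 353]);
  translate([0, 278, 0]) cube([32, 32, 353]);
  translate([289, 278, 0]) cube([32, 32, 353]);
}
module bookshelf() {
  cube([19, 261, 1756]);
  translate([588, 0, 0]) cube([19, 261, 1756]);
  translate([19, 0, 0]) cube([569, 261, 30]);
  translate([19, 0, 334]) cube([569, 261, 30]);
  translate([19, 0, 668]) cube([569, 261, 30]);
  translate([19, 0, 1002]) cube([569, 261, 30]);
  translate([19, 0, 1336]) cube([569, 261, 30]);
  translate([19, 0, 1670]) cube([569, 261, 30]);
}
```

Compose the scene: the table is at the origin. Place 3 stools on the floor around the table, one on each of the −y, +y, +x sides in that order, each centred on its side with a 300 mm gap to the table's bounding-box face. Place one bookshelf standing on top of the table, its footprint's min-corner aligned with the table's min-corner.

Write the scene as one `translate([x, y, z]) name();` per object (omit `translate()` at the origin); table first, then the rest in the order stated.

table();
translate([239, -610, 0]) stool();
translate([239, 1042, 0]) stool();
translate([1099, 216, 0]) stool();
translate([0, 0, 759]) bookshelf();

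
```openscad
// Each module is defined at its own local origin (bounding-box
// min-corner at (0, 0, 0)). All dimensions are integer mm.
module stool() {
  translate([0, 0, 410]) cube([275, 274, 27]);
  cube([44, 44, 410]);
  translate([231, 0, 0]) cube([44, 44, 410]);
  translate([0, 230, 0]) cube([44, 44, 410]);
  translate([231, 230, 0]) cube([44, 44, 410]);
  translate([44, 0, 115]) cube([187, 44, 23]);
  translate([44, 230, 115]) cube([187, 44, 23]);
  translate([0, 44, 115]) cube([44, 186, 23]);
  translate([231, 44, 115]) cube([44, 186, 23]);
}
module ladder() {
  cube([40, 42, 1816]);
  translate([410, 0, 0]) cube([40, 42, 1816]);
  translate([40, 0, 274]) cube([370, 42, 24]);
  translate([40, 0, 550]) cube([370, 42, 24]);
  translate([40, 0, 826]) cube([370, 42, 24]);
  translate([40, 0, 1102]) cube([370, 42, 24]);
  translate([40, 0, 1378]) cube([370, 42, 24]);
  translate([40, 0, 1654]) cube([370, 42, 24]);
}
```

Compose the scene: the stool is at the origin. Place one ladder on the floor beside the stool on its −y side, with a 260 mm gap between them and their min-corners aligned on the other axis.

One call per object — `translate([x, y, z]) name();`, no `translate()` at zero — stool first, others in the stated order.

stool();
translate([0, -302, 0]) ladder();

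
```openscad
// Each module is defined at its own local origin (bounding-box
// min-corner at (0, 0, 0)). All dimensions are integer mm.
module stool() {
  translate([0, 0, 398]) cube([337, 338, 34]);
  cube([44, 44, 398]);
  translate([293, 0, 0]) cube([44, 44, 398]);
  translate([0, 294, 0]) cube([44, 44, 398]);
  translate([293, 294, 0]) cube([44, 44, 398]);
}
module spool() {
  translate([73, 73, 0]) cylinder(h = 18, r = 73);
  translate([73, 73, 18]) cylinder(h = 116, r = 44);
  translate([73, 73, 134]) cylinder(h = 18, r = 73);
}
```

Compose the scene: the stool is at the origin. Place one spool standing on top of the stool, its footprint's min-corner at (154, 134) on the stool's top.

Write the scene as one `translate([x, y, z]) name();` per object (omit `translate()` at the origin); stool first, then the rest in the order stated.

stool();
translate([154, 134, 432]) spool();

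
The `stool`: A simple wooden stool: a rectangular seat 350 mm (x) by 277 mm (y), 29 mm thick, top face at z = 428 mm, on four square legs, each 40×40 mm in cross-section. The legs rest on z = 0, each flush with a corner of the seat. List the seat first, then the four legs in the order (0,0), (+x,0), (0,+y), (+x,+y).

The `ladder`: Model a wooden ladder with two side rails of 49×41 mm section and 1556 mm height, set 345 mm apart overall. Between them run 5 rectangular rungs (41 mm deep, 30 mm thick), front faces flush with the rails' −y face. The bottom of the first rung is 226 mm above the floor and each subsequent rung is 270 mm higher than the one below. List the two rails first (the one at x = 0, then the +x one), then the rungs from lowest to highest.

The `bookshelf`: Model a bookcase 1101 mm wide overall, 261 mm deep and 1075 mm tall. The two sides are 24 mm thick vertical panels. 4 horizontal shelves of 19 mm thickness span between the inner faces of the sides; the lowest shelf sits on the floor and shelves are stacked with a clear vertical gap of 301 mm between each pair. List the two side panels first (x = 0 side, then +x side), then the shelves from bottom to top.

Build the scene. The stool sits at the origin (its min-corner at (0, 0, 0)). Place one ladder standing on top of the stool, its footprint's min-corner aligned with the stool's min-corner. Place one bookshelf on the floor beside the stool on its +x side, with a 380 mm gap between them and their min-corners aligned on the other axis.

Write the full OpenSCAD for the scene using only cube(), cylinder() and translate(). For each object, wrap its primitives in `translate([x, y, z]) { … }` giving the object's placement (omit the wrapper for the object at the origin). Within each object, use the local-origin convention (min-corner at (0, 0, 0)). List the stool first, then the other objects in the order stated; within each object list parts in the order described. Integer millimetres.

translate([0, 0, 399]) cube([350, 277, 29]);
cube([40, 40, 399]);
translate([310, 0, 0]) cube([40, 40, 399]);
translate([0, 237, 0]) cube([40, 40, 399]);
translate([310, 237, 0]) cube([40, 40, 399]);
translate([0, 0, 428]) {
  cube([49, 41, 1556]);
  translate([296, 0, 0]) cube([49, 41, 1556]);
  translate([49, 0, 226]) cube([247, 41, 30]);
  translate([49, 0, 496]) cube([247, 41, 30]);
  translate([49, 0, 766]) cube([247, 41, 30]);
  translate([49, 0, 1036]) cube([247, 41, 30]);
  translate([49, 0, 1306]) cube([247, 41, 30]);
}
translate([730, 0, 0]) {
  cube([24, 261, 1075]);
  translate([1077, 0, 0]) cube([24, 261, 1075]);
  translate([24, 0, 0]) cube([1053, 261, 19]);
  translate([24, 0, 320]) cube([1053, 261, 19]);
  translate([24, 0, 640]) cube([1053, 261, 19]);
  translate([24, 0, 960]) cube([1053, 261, 19]);
}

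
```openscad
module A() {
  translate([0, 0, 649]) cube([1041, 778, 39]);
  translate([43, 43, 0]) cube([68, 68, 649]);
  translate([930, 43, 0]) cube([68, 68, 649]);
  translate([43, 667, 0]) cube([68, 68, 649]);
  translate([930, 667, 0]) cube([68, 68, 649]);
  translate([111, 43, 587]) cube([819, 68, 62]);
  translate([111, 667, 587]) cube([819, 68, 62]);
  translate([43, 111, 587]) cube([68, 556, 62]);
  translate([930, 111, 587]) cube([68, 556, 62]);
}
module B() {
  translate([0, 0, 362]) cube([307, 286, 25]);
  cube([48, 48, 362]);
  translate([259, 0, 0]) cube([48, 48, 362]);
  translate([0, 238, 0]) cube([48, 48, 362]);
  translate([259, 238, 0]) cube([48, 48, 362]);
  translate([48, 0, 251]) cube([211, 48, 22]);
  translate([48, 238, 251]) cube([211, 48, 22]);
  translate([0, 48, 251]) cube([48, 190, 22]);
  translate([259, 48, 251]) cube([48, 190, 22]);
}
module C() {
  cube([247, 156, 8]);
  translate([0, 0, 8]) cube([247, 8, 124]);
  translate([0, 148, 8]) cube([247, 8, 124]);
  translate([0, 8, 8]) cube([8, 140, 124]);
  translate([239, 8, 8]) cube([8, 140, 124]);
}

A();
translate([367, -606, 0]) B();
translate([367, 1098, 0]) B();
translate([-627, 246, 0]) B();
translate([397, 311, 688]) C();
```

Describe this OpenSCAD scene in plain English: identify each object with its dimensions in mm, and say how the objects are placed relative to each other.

A is a table with a 1041×778 mm rectangular top, 39 mm thick, top surface at z = 688 mm, supported by four 68×68 mm square legs, each inset 43 mm from the nearest pair of top edges, running from the floor. Four apron rails, 68 mm thick and 62 mm tall, run between adjacent legs with their top edges flush with the underside of the top and their outer faces flush with the legs' outer faces.

B is a four-legged stool. The seat is a 307×286×25 mm slab whose top surface is at z = 387 mm; four square legs, each 48×48 mm in cross-section, run from the floor (z = 0) to the underside of the seat, each flush with a corner of the seat. Four stretchers, 48 mm wide and 22 mm tall, connect adjacent legs with their undersides at z = 251 mm, each running between the inner faces of the legs it joins and aligned with the legs' outer faces on the other axis.

C is an open-topped rectangular box: outside dimensions 247×156×132 mm, with a uniform wall and base thickness of 8 mm. The base is a full 247×156 slab on the floor; four walls sit on top of the base. The front and back walls (the −y and +y sides) span the full width; the two side walls fit between them.

Three stools sit around the table at the −y, +y, −x sides. The open box is on top of the table, centred.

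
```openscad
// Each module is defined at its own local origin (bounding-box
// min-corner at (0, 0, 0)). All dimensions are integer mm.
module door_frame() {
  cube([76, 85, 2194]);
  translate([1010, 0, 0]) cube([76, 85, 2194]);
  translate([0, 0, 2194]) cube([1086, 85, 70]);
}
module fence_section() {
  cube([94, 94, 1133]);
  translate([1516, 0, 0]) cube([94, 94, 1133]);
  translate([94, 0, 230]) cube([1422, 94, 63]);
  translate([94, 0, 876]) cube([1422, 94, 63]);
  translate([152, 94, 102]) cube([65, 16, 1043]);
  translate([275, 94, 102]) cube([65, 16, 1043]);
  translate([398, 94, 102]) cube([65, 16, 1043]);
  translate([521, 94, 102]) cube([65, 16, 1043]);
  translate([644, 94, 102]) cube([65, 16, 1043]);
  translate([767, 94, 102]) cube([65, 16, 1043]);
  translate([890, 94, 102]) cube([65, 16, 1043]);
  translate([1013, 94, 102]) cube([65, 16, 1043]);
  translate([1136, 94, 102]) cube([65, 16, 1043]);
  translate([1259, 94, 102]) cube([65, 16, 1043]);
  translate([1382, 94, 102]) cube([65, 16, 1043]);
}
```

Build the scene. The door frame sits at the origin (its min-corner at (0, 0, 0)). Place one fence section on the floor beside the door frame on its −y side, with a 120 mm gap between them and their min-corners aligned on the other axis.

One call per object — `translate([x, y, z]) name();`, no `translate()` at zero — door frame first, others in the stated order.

door_frame();
translate([0, -230, 0]) fence_section();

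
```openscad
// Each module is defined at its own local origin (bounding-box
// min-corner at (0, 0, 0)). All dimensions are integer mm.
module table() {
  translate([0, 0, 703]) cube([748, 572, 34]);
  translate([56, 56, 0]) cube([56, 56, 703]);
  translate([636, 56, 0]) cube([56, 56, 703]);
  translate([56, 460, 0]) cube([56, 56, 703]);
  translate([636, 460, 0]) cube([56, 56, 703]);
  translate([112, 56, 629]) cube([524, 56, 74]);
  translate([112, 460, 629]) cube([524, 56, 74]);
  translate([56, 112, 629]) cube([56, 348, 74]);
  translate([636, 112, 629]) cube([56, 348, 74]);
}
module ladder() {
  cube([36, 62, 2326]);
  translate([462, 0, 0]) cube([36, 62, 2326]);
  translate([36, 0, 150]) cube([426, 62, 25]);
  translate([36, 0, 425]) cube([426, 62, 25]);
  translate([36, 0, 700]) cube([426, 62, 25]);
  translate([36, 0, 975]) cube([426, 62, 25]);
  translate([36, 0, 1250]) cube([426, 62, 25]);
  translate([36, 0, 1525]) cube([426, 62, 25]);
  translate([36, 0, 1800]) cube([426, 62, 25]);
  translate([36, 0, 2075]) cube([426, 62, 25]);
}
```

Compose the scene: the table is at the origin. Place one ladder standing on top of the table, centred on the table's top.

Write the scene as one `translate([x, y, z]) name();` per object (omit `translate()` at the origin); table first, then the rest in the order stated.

table();
translate([125, 255, 737]) ladder();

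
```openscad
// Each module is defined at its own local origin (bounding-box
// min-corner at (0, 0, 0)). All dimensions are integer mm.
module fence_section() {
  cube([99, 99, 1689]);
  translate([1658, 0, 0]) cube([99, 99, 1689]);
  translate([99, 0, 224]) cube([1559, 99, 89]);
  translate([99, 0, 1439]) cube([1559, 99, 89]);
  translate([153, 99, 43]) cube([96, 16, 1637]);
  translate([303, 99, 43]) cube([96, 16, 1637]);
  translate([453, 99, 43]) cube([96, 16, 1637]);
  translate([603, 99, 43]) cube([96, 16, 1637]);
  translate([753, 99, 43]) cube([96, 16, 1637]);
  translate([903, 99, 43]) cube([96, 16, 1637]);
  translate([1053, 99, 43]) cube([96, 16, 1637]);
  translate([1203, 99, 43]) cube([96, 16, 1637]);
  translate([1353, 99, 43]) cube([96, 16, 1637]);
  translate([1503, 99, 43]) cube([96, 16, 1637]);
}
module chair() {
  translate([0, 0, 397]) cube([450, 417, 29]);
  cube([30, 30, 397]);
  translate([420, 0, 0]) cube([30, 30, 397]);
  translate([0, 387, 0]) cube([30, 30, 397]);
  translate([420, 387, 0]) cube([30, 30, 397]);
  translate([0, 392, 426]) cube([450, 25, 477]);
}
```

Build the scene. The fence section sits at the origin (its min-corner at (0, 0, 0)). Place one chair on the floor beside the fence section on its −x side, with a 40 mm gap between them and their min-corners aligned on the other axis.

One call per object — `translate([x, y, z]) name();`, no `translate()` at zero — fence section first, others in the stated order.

fence_section();
translate([-490, 0, 0]) chair();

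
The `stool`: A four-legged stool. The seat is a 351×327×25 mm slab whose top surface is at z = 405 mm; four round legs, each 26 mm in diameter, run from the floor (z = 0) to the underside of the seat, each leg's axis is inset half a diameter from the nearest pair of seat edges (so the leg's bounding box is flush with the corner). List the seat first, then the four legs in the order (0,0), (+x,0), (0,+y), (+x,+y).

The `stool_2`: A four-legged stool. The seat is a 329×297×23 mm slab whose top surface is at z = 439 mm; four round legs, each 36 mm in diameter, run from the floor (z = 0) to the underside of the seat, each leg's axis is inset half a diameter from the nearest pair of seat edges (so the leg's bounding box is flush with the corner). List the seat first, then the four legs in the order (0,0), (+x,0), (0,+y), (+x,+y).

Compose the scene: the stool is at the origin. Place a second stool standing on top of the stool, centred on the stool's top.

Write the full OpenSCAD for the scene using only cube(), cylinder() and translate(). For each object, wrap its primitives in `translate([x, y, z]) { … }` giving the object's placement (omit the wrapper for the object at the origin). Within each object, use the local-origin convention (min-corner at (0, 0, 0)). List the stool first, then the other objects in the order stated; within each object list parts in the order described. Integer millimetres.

translate([0, 0, 380]) cube([351, 327, 25]);
translate([13, 13, 0]) cylinder(h = 380, r = 13);
translate([338, 13, 0]) cylinder(h = 380, r = 13);
translate([13, 314, 0]) cylinder(h = 380, r = 13);
translate([338, 314, 0]) cylinder(h = 380, r = 13);
translate([11, 15, 405]) {
  translate([0, 0, 416]) cube([329, 297, 23]);
  translate([18, 18, 0]) cylinder(h = 416, r = 18);
  translate([311, 18, 0]) cylinder(h = 416, r = 18);
  translate([18, 279, 0]) cylinder(h = 416, r = 18);
  translate([311, 279, 0]) cylinder(h = 416, r = 18);
}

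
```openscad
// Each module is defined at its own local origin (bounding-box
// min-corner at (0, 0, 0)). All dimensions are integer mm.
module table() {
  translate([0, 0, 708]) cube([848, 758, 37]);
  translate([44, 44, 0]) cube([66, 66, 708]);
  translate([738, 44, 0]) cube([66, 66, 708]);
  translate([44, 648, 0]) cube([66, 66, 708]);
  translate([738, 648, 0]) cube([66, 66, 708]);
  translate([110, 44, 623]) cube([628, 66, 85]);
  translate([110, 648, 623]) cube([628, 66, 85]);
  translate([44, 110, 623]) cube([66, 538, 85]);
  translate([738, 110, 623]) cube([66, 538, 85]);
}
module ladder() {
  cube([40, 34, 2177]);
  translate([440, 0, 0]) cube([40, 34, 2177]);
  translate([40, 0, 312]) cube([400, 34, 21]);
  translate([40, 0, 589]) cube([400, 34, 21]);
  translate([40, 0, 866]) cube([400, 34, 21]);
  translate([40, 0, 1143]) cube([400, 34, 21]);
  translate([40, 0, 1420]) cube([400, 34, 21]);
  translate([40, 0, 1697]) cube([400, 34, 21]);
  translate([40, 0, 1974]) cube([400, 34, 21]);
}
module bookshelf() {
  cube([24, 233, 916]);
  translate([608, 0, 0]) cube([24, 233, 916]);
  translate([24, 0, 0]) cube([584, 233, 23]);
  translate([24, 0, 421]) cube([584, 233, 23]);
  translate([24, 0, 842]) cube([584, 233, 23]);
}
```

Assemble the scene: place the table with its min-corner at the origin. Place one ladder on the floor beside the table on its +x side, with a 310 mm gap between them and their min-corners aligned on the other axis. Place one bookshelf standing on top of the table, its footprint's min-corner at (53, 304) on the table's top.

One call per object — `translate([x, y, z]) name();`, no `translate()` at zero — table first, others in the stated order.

table();
translate([1158, 0, 0]) ladder();
translate([53, 304, 745]) bookshelf();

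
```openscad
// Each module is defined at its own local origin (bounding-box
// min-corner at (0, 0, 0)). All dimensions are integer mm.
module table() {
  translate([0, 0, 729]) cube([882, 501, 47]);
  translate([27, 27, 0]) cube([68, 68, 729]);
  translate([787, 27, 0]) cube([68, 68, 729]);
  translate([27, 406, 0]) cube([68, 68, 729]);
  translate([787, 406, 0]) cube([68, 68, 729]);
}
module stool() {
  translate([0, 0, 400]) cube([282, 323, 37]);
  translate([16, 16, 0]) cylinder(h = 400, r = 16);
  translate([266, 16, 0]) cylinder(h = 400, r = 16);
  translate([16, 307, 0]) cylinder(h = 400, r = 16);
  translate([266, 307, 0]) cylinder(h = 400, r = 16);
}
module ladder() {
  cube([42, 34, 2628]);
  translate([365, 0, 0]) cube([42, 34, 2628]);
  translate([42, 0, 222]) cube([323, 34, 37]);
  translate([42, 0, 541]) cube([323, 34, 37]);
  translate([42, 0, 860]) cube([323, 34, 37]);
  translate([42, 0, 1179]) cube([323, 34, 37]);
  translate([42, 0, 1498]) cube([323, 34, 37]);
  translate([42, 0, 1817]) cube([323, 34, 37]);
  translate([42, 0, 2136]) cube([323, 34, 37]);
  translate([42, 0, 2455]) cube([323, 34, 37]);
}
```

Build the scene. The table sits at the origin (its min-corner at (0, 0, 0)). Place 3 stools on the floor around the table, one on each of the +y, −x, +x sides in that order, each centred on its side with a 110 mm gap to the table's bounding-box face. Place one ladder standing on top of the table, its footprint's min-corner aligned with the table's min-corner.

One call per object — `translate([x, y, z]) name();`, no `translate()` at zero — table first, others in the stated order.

table();
translate([300, 611, 0]) stool();
translate([-392, 89, 0]) stool();
translate([992, 89, 0]) stool();
translate([0, 0, 776]) ladder();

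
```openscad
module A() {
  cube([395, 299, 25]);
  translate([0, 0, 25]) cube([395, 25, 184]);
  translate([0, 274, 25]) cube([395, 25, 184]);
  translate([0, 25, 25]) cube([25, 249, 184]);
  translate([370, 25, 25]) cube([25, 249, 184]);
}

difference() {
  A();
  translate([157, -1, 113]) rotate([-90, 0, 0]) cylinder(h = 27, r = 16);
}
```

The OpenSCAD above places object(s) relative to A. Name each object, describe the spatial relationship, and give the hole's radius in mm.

A is an open box. The open box has a circular hole through its front wall. The hole's radius is 16 mm.

The subtracted cylinder has r = 16 mm.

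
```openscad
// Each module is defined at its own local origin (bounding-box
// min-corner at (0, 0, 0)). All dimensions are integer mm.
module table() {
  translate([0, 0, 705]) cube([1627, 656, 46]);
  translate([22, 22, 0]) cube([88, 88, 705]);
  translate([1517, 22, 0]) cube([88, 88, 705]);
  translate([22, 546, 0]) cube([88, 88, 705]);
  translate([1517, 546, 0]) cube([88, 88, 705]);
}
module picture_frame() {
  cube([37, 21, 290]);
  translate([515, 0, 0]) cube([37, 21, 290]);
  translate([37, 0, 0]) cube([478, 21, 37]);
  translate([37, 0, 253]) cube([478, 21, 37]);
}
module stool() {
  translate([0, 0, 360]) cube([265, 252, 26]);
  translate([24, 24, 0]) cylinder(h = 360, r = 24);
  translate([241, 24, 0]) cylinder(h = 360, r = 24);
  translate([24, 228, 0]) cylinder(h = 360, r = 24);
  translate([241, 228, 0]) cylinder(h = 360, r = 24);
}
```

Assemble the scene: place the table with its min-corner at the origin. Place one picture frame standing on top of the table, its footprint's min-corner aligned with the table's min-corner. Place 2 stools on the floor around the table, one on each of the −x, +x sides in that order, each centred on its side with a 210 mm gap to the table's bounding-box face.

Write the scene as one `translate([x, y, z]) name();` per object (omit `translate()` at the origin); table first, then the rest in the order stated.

table();
translate([0, 0, 751]) picture_frame();
translate([-475, 202, 0]) stool();
translate([1837, 202, 0]) stool();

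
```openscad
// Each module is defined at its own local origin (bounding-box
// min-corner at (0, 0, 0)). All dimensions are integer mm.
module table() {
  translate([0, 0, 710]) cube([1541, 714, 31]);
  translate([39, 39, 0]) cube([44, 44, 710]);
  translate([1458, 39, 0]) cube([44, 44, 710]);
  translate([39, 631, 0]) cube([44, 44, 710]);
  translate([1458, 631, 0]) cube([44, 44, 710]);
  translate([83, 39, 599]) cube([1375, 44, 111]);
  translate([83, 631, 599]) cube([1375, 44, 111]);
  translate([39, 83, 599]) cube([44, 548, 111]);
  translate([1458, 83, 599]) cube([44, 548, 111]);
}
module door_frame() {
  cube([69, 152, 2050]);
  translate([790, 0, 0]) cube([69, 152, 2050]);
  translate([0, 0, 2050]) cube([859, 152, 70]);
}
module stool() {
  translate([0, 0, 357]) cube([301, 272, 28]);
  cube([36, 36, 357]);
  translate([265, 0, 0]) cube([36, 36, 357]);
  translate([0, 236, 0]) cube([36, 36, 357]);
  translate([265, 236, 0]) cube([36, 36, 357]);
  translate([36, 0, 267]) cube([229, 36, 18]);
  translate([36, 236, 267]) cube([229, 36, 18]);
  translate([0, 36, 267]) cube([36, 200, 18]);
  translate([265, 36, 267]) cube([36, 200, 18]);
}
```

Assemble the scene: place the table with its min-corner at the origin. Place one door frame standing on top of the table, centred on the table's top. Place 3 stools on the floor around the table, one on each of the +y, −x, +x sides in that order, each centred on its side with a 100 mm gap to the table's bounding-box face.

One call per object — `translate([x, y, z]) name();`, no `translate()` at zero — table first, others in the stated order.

table();
translate([341, 281, 741]) door_frame();
translate([620, 814, 0]) stool();
translate([-401, 221, 0]) stool();
translate([1641, 221, 0]) stool();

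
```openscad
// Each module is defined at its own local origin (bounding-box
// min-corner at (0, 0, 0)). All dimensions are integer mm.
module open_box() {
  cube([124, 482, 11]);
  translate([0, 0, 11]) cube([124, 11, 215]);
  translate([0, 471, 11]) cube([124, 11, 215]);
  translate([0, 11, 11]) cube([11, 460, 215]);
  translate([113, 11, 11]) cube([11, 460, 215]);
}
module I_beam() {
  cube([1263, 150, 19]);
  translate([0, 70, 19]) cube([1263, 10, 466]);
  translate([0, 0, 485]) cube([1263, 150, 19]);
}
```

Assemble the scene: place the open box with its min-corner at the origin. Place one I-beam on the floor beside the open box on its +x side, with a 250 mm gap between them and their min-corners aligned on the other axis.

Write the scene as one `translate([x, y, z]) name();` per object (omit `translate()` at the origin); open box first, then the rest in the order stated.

open_box();
translate([374, 0, 0]) I_beam();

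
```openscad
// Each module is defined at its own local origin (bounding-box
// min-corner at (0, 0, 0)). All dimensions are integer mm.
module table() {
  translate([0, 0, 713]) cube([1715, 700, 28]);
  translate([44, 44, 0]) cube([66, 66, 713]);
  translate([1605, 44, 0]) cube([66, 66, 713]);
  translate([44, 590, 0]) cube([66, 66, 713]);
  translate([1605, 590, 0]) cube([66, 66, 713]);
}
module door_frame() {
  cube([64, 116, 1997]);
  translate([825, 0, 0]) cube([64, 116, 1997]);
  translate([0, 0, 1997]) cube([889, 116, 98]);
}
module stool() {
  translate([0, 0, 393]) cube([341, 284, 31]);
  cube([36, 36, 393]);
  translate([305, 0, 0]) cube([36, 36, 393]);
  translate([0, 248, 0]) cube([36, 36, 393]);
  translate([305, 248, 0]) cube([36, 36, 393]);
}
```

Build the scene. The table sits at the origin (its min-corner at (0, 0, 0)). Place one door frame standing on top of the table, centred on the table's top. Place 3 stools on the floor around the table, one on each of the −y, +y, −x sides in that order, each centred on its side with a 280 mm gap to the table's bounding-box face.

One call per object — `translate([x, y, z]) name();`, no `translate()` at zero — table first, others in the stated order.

table();
translate([413, 292, 741]) door_frame();
translate([687, -564, 0]) stool();
translate([687, 980, 0]) stool();
translate([-621, 208, 0]) stool();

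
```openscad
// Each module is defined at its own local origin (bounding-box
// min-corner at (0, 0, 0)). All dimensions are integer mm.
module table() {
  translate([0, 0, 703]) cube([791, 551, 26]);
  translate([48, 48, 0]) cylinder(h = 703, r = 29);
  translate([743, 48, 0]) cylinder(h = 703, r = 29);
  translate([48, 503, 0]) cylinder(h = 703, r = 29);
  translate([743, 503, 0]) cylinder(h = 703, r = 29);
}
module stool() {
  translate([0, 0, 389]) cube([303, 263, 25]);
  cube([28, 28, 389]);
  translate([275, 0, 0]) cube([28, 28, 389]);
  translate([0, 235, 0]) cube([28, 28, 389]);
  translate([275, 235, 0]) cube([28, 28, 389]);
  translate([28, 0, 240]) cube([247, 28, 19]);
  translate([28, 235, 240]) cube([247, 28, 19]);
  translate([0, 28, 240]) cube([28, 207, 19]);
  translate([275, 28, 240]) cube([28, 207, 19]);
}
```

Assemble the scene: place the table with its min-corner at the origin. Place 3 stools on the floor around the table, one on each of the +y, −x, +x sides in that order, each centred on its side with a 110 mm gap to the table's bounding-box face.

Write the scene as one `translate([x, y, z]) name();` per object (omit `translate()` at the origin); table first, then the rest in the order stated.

table();
translate([244, 661, 0]) stool();
translate([-413, 144, 0]) stool();
translate([901, 144, 0]) stool();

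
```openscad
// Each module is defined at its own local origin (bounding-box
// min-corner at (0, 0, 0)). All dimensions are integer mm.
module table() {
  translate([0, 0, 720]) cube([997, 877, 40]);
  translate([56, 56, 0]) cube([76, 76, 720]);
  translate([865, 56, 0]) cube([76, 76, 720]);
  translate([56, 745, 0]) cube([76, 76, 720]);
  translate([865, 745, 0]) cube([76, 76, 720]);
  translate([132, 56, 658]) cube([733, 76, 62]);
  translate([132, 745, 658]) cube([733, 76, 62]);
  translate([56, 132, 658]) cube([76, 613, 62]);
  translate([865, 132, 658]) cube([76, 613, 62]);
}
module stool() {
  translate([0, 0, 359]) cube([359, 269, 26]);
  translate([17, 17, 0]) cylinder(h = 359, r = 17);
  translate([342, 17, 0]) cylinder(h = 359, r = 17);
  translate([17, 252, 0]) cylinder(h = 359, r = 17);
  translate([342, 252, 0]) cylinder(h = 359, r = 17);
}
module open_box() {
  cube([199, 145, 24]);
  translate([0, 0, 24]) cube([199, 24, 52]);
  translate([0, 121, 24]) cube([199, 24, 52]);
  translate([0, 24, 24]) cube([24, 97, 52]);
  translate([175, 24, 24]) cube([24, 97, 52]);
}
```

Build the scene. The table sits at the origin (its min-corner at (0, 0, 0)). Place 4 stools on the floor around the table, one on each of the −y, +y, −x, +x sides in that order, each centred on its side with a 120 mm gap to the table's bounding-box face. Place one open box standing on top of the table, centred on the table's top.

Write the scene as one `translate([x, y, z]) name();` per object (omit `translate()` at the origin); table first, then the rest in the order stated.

table();
translate([319, -389, 0]) stool();
translate([319, 997, 0]) stool();
translate([-479, 304, 0]) stool();
translate([1117, 304, 0]) stool();
translate([399, 366, 760]) open_box();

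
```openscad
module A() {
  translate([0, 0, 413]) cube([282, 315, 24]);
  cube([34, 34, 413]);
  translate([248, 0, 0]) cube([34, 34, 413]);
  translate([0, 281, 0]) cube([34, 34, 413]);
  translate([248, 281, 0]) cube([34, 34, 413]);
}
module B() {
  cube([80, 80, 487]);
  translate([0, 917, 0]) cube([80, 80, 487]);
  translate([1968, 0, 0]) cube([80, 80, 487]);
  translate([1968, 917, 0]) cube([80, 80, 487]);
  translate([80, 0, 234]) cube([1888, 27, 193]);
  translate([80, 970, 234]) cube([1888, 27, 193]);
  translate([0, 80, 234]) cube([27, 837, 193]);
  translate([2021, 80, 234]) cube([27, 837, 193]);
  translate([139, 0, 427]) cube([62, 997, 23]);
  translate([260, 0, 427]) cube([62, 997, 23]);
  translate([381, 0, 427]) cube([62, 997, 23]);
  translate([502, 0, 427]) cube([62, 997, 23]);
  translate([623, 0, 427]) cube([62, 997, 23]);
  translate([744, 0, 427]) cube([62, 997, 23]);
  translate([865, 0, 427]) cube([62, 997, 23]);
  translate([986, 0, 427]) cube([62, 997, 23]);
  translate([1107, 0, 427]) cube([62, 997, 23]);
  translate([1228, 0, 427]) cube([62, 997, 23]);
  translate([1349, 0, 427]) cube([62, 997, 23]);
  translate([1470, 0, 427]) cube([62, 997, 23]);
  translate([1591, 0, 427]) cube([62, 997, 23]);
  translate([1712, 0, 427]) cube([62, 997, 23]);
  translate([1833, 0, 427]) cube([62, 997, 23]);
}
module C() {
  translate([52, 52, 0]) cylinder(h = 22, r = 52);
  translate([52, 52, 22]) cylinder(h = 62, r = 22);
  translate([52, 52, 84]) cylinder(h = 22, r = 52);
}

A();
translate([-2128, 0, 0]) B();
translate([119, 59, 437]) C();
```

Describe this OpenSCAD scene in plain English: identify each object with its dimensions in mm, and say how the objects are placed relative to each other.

A is a four-legged stool. The seat is a 282×315×24 mm slab whose top surface is at z = 437 mm; four square legs, each 34×34 mm in cross-section, run from the floor (z = 0) to the underside of the seat, each flush with a corner of the seat.

B is a bed frame 2048 mm long (x) by 997 mm wide (y). Four 80×80 mm corner posts, 487 mm tall, at the corners of the footprint. Four rails of 27 mm thickness and 193 mm height run between adjacent posts with their undersides at z = 234 mm, their outer faces flush with the outside of the frame (the two x-running rails run between the posts' inner faces; the two y-running rails run between the posts' inner faces). 15 slats, each 62 mm wide (x) and 23 mm thick, lie across the top of the two x-running rails, running the full 997 mm width of the frame in y; the slats are evenly spaced along x between the inner faces of the end posts with equal gaps (rounded down to the nearest mm) at the −x end and between each pair — any rounding remainder accumulates at the +x end.

C is a spool: two coaxial disc flanges of radius 52 mm and thickness 22 mm, joined by a core cylinder of radius 22 mm and height 62 mm. The lower flange rests on z = 0 and the three cylinders share a vertical axis.

The bed frame is on the floor beside the stool on its −x side. The spool is on top of the stool.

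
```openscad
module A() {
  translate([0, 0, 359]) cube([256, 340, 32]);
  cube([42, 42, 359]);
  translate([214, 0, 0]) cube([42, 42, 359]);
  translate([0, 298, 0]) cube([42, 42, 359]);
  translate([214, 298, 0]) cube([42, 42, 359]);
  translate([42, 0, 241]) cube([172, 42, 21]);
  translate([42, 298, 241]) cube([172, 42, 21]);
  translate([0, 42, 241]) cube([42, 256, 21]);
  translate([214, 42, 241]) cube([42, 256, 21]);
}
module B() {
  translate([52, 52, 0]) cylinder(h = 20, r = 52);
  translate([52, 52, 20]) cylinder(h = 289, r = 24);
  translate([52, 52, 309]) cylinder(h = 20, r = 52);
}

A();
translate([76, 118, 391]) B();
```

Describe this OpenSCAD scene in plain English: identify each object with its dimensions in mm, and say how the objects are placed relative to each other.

A is a four-legged stool. The seat is a 256×340×32 mm slab whose top surface is at z = 391 mm; four square legs, each 42×42 mm in cross-section, run from the floor (z = 0) to the underside of the seat, each flush with a corner of the seat. Four stretchers, 42 mm wide and 21 mm tall, connect adjacent legs with their undersides at z = 241 mm, each running between the inner faces of the legs it joins and aligned with the legs' outer faces on the other axis.

B is a spool: two coaxial disc flanges of radius 52 mm and thickness 20 mm, joined by a core cylinder of radius 24 mm and height 289 mm. The lower flange rests on z = 0 and the three cylinders share a vertical axis.

The spool is on top of the stool, centred.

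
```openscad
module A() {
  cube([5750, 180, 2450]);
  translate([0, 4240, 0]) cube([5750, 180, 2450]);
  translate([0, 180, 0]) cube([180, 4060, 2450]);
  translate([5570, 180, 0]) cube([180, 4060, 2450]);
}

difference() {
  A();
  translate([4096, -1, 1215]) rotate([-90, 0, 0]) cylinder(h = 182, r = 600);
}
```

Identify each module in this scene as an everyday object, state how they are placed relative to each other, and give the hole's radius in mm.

A is a house frame. The house frame has a circular hole through its front wall. The hole's radius is 600 mm.

The subtracted cylinder has r = 600 mm.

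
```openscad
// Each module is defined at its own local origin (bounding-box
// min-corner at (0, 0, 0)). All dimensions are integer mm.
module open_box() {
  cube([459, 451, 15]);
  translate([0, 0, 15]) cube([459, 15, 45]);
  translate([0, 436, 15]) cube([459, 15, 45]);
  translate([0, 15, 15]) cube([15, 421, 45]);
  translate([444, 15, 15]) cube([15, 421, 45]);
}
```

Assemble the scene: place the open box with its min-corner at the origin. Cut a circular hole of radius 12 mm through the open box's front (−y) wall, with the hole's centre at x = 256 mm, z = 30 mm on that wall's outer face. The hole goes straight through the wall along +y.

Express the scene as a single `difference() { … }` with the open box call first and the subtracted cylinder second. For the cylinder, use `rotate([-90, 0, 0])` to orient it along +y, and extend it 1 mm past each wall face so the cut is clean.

difference() {
  open_box();
  translate([256, -1, 30]) rotate([-90, 0, 0]) cylinder(h = 17, r = 12);
}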